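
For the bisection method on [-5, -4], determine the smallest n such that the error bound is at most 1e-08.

We need (b-a)/2^n ≤ 1e-08
(-4 - (-5))/2^n ≤ 1e-08
1/2^n ≤ 1e-08
2^n ≥ 100000000
n ≥ log₂(100000000) = 26.58
n ≥ 27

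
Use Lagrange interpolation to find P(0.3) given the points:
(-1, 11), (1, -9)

Lagrange interpolation formula:
P(x) = Σ yᵢ × Lᵢ(x)
where Lᵢ(x) = Π_{j≠i} (x - xⱼ)/(xᵢ - xⱼ)

L_0(0.3) = (0.3 - 1)/(-1 - 1) = 0.350000
L_1(0.3) = (0.3 - (-1))/(1 - (-1)) = 0.650000

P(0.3) = 11×L_0(0.3) + (-9)×L_1(0.3)
P(0.3) = -2.000000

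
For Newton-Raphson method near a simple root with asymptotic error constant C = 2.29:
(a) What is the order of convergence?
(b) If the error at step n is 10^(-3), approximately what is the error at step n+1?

(a) Newton-Raphson has quadratic (order 2) convergence near simple roots.
    This means |e_{n+1}| ≈ C|e_n|².

(b) With |e_n| = 10^(-3) and C = 2.29:
    |e_{n+1}| ≈ 2.29 × (10^(-3))² = 2.29 × 10^(-6)

(a) 2 (quadratic); (b) |e_{n+1}| ≈ 2.290e-06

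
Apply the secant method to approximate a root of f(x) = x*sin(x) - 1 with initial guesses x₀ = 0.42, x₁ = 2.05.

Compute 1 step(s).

f(x) = x*sin(x) - 1
x₀ = 0.42, x₁ = 2.05

Secant formula: x_{n+1} = x_n - f(x_n)(x_n - x_{n-1})/(f(x_n) - f(x_{n-1}))

Iteration 1:
  f(0.420000) = -0.828741
  f(2.050000) = 0.819093
  x_2 = 2.050000 - 0.819093×(2.050000 - 0.420000)/(0.819093 - (-0.828741))
       = 1.239772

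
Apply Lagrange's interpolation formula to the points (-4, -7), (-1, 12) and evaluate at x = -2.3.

Lagrange interpolation formula:
P(x) = Σ yᵢ × Lᵢ(x)
where Lᵢ(x) = Π_{j≠i} (x - xⱼ)/(xᵢ - xⱼ)

L_0(-2.3) = (-2.3 - (-1))/(-4 - (-1)) = 0.433333
L_1(-2.3) = (-2.3 - (-4))/(-1 - (-4)) = 0.566667

P(-2.3) = (-7)×L_0(-2.3) + 12×L_1(-2.3)
P(-2.3) = 3.766667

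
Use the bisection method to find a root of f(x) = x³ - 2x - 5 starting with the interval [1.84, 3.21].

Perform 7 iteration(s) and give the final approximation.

f(x) = x³ - 2x - 5
Initial interval: [1.84, 3.21]

Iteration 1:
  c_1 = (1.840000 + 3.210000)/2 = 2.525000
  f(c_1) = f(2.525000) = 6.048453
  f(a) × f(c) < 0, new interval: [1.840000, 2.525000]
Iteration 2:
  c_2 = (1.840000 + 2.525000)/2 = 2.182500
  f(c_2) = f(2.182500) = 1.030916
  f(a) × f(c) < 0, new interval: [1.840000, 2.182500]
Iteration 3:
  c_3 = (1.840000 + 2.182500)/2 = 2.011250
  f(c_3) = f(2.011250) = -0.886739
  f(a) × f(c) ≥ 0, new interval: [2.011250, 2.182500]
Iteration 4:
  c_4 = (2.011250 + 2.182500)/2 = 2.096875
  f(c_4) = f(2.096875) = 0.025968
  f(a) × f(c) < 0, new interval: [2.011250, 2.096875]
Iteration 5:
  c_5 = (2.011250 + 2.096875)/2 = 2.054062
  f(c_5) = f(2.054062) = -0.441680
  f(a) × f(c) ≥ 0, new interval: [2.054062, 2.096875]
Iteration 6:
  c_6 = (2.054062 + 2.096875)/2 = 2.075469
  f(c_6) = f(2.075469) = -0.210709
  f(a) × f(c) ≥ 0, new interval: [2.075469, 2.096875]
Iteration 7:
  c_7 = (2.075469 + 2.096875)/2 = 2.086172
  f(c_7) = f(2.086172) = -0.093088
  f(a) × f(c) ≥ 0, new interval: [2.086172, 2.096875]

After 7 iteration(s), the approximation is c_7 = 2.086172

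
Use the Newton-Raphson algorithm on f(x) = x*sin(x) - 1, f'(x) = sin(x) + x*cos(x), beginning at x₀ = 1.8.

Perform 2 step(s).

f(x) = x*sin(x) - 1
f'(x) = sin(x) + x*cos(x)
x₀ = 1.8

Newton-Raphson formula: x_{n+1} = x_n - f(x_n)/f'(x_n)

Iteration 1:
  f(1.800000) = 0.752926
  f'(1.800000) = 0.564884
  x_1 = 1.800000 - 0.752926/0.564884 = 0.467114
Iteration 2:
  f(0.467114) = -0.789653
  f'(0.467114) = 0.867384
  x_2 = 0.467114 - (-0.789653)/0.867384 = 1.377499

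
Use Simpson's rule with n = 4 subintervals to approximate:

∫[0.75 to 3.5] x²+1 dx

f(x) = x²+1
a = 0.75, b = 3.5, n = 4
h = (b - a)/n = 0.687500

Simpson's rule: (h/3)[f(x₀) + 4f(x₁) + 2f(x₂) + ... + f(xₙ)]

x_0 = 0.7500, f(x_0) = 1.562500, coefficient = 1
x_1 = 1.4375, f(x_1) = 3.066406, coefficient = 4
x_2 = 2.1250, f(x_2) = 5.515625, coefficient = 2
x_3 = 2.8125, f(x_3) = 8.910156, coefficient = 4
x_4 = 3.5000, f(x_4) = 13.250000, coefficient = 1

I ≈ (0.687500/3) × 73.750000 = 16.901042
Exact value: 16.901042
Error: 0.000000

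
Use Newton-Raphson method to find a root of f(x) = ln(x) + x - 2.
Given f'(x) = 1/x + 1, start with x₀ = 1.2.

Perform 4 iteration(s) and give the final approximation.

f(x) = ln(x) + x - 2
f'(x) = 1/x + 1
x₀ = 1.2

Newton-Raphson formula: x_{n+1} = x_n - f(x_n)/f'(x_n)

Iteration 1:
  f(1.200000) = -0.617678
  f'(1.200000) = 1.833333
  x_1 = 1.200000 - (-0.617678)/1.833333 = 1.536916
Iteration 2:
  f(1.536916) = -0.033307
  f'(1.536916) = 1.650654
  x_2 = 1.536916 - (-0.033307)/1.650654 = 1.557094
Iteration 3:
  f(1.557094) = -0.000085
  f'(1.557094) = 1.642222
  x_3 = 1.557094 - (-0.000085)/1.642222 = 1.557146
Iteration 4:
  f(1.557146) = 0.000000
  f'(1.557146) = 1.642201
  x_4 = 1.557146 - 0.000000/1.642201 = 1.557146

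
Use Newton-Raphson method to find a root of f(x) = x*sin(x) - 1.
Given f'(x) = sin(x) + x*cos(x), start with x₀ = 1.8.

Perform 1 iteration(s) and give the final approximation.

f(x) = x*sin(x) - 1
f'(x) = sin(x) + x*cos(x)
x₀ = 1.8

Newton-Raphson formula: x_{n+1} = x_n - f(x_n)/f'(x_n)

Iteration 1:
  f(1.800000) = 0.752926
  f'(1.800000) = 0.564884
  x_1 = 1.800000 - 0.752926/0.564884 = 0.467114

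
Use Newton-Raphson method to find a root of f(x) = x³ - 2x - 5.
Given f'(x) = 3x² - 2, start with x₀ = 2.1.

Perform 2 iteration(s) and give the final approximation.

f(x) = x³ - 2x - 5
f'(x) = 3x² - 2
x₀ = 2.1

Newton-Raphson formula: x_{n+1} = x_n - f(x_n)/f'(x_n)

Iteration 1:
  f(2.100000) = 0.061000
  f'(2.100000) = 11.230000
  x_1 = 2.100000 - 0.061000/11.230000 = 2.094568
Iteration 2:
  f(2.094568) = 0.000186
  f'(2.094568) = 11.161647
  x_2 = 2.094568 - 0.000186/11.161647 = 2.094551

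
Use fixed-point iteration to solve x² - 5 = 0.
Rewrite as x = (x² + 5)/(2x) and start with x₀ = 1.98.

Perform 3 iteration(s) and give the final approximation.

Equation: x² - 5 = 0
Fixed-point form: x = (x² + 5)/(2x)
x₀ = 1.98

x_1 = g(1.980000) = 2.252626
x_2 = g(2.252626) = 2.236129
x_3 = g(2.236129) = 2.236068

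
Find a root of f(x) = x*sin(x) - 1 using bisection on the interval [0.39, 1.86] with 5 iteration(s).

f(x) = x*sin(x) - 1
Initial interval: [0.39, 1.86]

Iteration 1:
  c_1 = (0.390000 + 1.860000)/2 = 1.125000
  f(c_1) = f(1.125000) = 0.015051
  f(a) × f(c) < 0, new interval: [0.390000, 1.125000]
Iteration 2:
  c_2 = (0.390000 + 1.125000)/2 = 0.757500
  f(c_2) = f(0.757500) = -0.479516
  f(a) × f(c) ≥ 0, new interval: [0.757500, 1.125000]
Iteration 3:
  c_3 = (0.757500 + 1.125000)/2 = 0.941250
  f(c_3) = f(0.941250) = -0.239193
  f(a) × f(c) ≥ 0, new interval: [0.941250, 1.125000]
Iteration 4:
  c_4 = (0.941250 + 1.125000)/2 = 1.033125
  f(c_4) = f(1.033125) = -0.112645
  f(a) × f(c) ≥ 0, new interval: [1.033125, 1.125000]
Iteration 5:
  c_5 = (1.033125 + 1.125000)/2 = 1.079063
  f(c_5) = f(1.079063) = -0.048790
  f(a) × f(c) ≥ 0, new interval: [1.079063, 1.125000]

After 5 iteration(s), the approximation is c_5 = 1.079063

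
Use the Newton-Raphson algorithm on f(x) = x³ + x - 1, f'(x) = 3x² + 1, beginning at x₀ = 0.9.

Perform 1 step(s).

f(x) = x³ + x - 1
f'(x) = 3x² + 1
x₀ = 0.9

Newton-Raphson formula: x_{n+1} = x_n - f(x_n)/f'(x_n)

Iteration 1:
  f(0.900000) = 0.629000
  f'(0.900000) = 3.430000
  x_1 = 0.900000 - 0.629000/3.430000 = 0.716618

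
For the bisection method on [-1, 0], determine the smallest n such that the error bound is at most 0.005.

We need (b-a)/2^n ≤ 0.005
(0 - (-1))/2^n ≤ 0.005
1/2^n ≤ 0.005
2^n ≥ 200
n ≥ log₂(200) = 7.64
n ≥ 8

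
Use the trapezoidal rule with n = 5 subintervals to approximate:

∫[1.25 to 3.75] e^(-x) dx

f(x) = e^(-x)
a = 1.25, b = 3.75, n = 5
h = (b - a)/n = 0.500000

Trapezoidal rule: (h/2)[f(x₀) + 2f(x₁) + 2f(x₂) + ... + f(xₙ)]

x_0 = 1.2500, f(x_0) = 0.286505, coefficient = 1
x_1 = 1.7500, f(x_1) = 0.173774, coefficient = 2
x_2 = 2.2500, f(x_2) = 0.105399, coefficient = 2
x_3 = 2.7500, f(x_3) = 0.063928, coefficient = 2
x_4 = 3.2500, f(x_4) = 0.038774, coefficient = 2
x_5 = 3.7500, f(x_5) = 0.023518, coefficient = 1

I ≈ (0.500000/2) × 1.073773 = 0.268443
Exact value: 0.262987
Error: 0.005456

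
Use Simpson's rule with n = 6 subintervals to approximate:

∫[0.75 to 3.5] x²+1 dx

f(x) = x²+1
a = 0.75, b = 3.5, n = 6
h = (b - a)/n = 0.458333

Simpson's rule: (h/3)[f(x₀) + 4f(x₁) + 2f(x₂) + ... + f(xₙ)]

x_0 = 0.7500, f(x_0) = 1.562500, coefficient = 1
x_1 = 1.2083, f(x_1) = 2.460069, coefficient = 4
x_2 = 1.6667, f(x_2) = 3.777778, coefficient = 2
x_3 = 2.1250, f(x_3) = 5.515625, coefficient = 4
x_4 = 2.5833, f(x_4) = 7.673611, coefficient = 2
x_5 = 3.0417, f(x_5) = 10.251736, coefficient = 4
x_6 = 3.5000, f(x_6) = 13.250000, coefficient = 1

I ≈ (0.458333/3) × 110.625000 = 16.901042
Exact value: 16.901042
Error: 0.000000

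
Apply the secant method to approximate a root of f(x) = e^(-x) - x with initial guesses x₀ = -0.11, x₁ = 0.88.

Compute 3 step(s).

f(x) = e^(-x) - x
x₀ = -0.11, x₁ = 0.88

Secant formula: x_{n+1} = x_n - f(x_n)(x_n - x_{n-1})/(f(x_n) - f(x_{n-1}))

Iteration 1:
  f(-0.110000) = 1.226278
  f(0.880000) = -0.465217
  x_2 = 0.880000 - (-0.465217)×(0.880000 - (-0.110000))/(-0.465217 - 1.226278)
       = 0.607717
Iteration 2:
  f(0.880000) = -0.465217
  f(0.607717) = -0.063125
  x_3 = 0.607717 - (-0.063125)×(0.607717 - 0.880000)/(-0.063125 - (-0.465217))
       = 0.564971
Iteration 3:
  f(0.607717) = -0.063125
  f(0.564971) = 0.003405
  x_4 = 0.564971 - 0.003405×(0.564971 - 0.607717)/(0.003405 - (-0.063125))
       = 0.567159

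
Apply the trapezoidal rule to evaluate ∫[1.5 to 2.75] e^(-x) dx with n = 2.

f(x) = e^(-x)
a = 1.5, b = 2.75, n = 2
h = (b - a)/n = 0.625000

Trapezoidal rule: (h/2)[f(x₀) + 2f(x₁) + 2f(x₂) + ... + f(xₙ)]

x_0 = 1.5000, f(x_0) = 0.223130, coefficient = 1
x_1 = 2.1250, f(x_1) = 0.119433, coefficient = 2
x_2 = 2.7500, f(x_2) = 0.063928, coefficient = 1

I ≈ (0.625000/2) × 0.525924 = 0.164351
Exact value: 0.159202
Error: 0.005149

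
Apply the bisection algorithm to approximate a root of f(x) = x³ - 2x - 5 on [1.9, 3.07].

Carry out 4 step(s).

f(x) = x³ - 2x - 5
Initial interval: [1.9, 3.07]

Iteration 1:
  c_1 = (1.900000 + 3.070000)/2 = 2.485000
  f(c_1) = f(2.485000) = 5.375434
  f(a) × f(c) < 0, new interval: [1.900000, 2.485000]
Iteration 2:
  c_2 = (1.900000 + 2.485000)/2 = 2.192500
  f(c_2) = f(2.192500) = 1.154471
  f(a) × f(c) < 0, new interval: [1.900000, 2.192500]
Iteration 3:
  c_3 = (1.900000 + 2.192500)/2 = 2.046250
  f(c_3) = f(2.046250) = -0.524567
  f(a) × f(c) ≥ 0, new interval: [2.046250, 2.192500]
Iteration 4:
  c_4 = (2.046250 + 2.192500)/2 = 2.119375
  f(c_4) = f(2.119375) = 0.280953
  f(a) × f(c) < 0, new interval: [2.046250, 2.119375]

After 4 iteration(s), the approximation is c_4 = 2.119375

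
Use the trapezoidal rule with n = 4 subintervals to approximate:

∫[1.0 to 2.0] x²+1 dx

f(x) = x²+1
a = 1.0, b = 2.0, n = 4
h = (b - a)/n = 0.250000

Trapezoidal rule: (h/2)[f(x₀) + 2f(x₁) + 2f(x₂) + ... + f(xₙ)]

x_0 = 1.0000, f(x_0) = 2.000000, coefficient = 1
x_1 = 1.2500, f(x_1) = 2.562500, coefficient = 2
x_2 = 1.5000, f(x_2) = 3.250000, coefficient = 2
x_3 = 1.7500, f(x_3) = 4.062500, coefficient = 2
x_4 = 2.0000, f(x_4) = 5.000000, coefficient = 1

I ≈ (0.250000/2) × 26.750000 = 3.343750
Exact value: 3.333333
Error: 0.010417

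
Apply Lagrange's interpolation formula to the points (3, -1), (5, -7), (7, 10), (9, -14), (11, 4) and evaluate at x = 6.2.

Lagrange interpolation formula:
P(x) = Σ yᵢ × Lᵢ(x)
where Lᵢ(x) = Π_{j≠i} (x - xⱼ)/(xᵢ - xⱼ)

L_0(6.2) = (6.2 - 5)/(3 - 5) × (6.2 - 7)/(3 - 7) × (6.2 - 9)/(3 - 9) × (6.2 - 11)/(3 - 11) = -0.033600
L_1(6.2) = (6.2 - 3)/(5 - 3) × (6.2 - 7)/(5 - 7) × (6.2 - 9)/(5 - 9) × (6.2 - 11)/(5 - 11) = 0.358400
L_2(6.2) = (6.2 - 3)/(7 - 3) × (6.2 - 5)/(7 - 5) × (6.2 - 9)/(7 - 9) × (6.2 - 11)/(7 - 11) = 0.806400
L_3(6.2) = (6.2 - 3)/(9 - 3) × (6.2 - 5)/(9 - 5) × (6.2 - 7)/(9 - 7) × (6.2 - 11)/(9 - 11) = -0.153600
L_4(6.2) = (6.2 - 3)/(11 - 3) × (6.2 - 5)/(11 - 5) × (6.2 - 7)/(11 - 7) × (6.2 - 9)/(11 - 9) = 0.022400

P(6.2) = (-1)×L_0(6.2) + (-7)×L_1(6.2) + 10×L_2(6.2) + (-14)×L_3(6.2) + 4×L_4(6.2)
P(6.2) = 7.828800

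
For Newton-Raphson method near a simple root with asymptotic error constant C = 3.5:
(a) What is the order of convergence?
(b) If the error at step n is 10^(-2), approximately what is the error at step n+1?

(a) Newton-Raphson has quadratic (order 2) convergence near simple roots.
    This means |e_{n+1}| ≈ C|e_n|².

(b) With |e_n| = 10^(-2) and C = 3.5:
    |e_{n+1}| ≈ 3.5 × (10^(-2))² = 3.5 × 10^(-4)

(a) 2 (quadratic); (b) |e_{n+1}| ≈ 3.500e-04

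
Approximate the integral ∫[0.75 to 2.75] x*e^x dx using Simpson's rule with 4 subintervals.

f(x) = x*e^x
a = 0.75, b = 2.75, n = 4
h = (b - a)/n = 0.500000

Simpson's rule: (h/3)[f(x₀) + 4f(x₁) + 2f(x₂) + ... + f(xₙ)]

x_0 = 0.7500, f(x_0) = 1.587750, coefficient = 1
x_1 = 1.2500, f(x_1) = 4.362929, coefficient = 4
x_2 = 1.7500, f(x_2) = 10.070555, coefficient = 2
x_3 = 2.2500, f(x_3) = 21.347406, coefficient = 4
x_4 = 2.7500, f(x_4) = 43.017238, coefficient = 1

I ≈ (0.500000/3) × 167.587434 = 27.931239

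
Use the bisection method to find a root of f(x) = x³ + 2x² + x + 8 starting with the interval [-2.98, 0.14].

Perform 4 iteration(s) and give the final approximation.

f(x) = x³ + 2x² + x + 8
Initial interval: [-2.98, 0.14]

Iteration 1:
  c_1 = (-2.980000 + 0.140000)/2 = -1.420000
  f(c_1) = f(-1.420000) = 7.749512
  f(a) × f(c) < 0, new interval: [-2.980000, -1.420000]
Iteration 2:
  c_2 = (-2.980000 + (-1.420000))/2 = -2.200000
  f(c_2) = f(-2.200000) = 4.832000
  f(a) × f(c) < 0, new interval: [-2.980000, -2.200000]
Iteration 3:
  c_3 = (-2.980000 + (-2.200000))/2 = -2.590000
  f(c_3) = f(-2.590000) = 1.452221
  f(a) × f(c) < 0, new interval: [-2.980000, -2.590000]
Iteration 4:
  c_4 = (-2.980000 + (-2.590000))/2 = -2.785000
  f(c_4) = f(-2.785000) = -0.873637
  f(a) × f(c) ≥ 0, new interval: [-2.785000, -2.590000]

After 4 iteration(s), the approximation is c_4 = -2.785000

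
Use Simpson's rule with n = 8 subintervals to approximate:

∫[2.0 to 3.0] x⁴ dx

f(x) = x⁴
a = 2.0, b = 3.0, n = 8
h = (b - a)/n = 0.125000

Simpson's rule: (h/3)[f(x₀) + 4f(x₁) + 2f(x₂) + ... + f(xₙ)]

x_0 = 2.0000, f(x_0) = 16.000000, coefficient = 1
x_1 = 2.1250, f(x_1) = 20.390869, coefficient = 4
x_2 = 2.2500, f(x_2) = 25.628906, coefficient = 2
x_3 = 2.3750, f(x_3) = 31.816650, coefficient = 4
x_4 = 2.5000, f(x_4) = 39.062500, coefficient = 2
x_5 = 2.6250, f(x_5) = 47.480713, coefficient = 4
x_6 = 2.7500, f(x_6) = 57.191406, coefficient = 2
x_7 = 2.8750, f(x_7) = 68.320557, coefficient = 4
x_8 = 3.0000, f(x_8) = 81.000000, coefficient = 1

I ≈ (0.125000/3) × 1012.800781 = 42.200033
Exact value: 42.200000
Error: 0.000033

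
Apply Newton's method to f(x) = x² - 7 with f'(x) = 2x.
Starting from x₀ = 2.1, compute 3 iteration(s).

f(x) = x² - 7
f'(x) = 2x
x₀ = 2.1

Newton-Raphson formula: x_{n+1} = x_n - f(x_n)/f'(x_n)

Iteration 1:
  f(2.100000) = -2.590000
  f'(2.100000) = 4.200000
  x_1 = 2.100000 - (-2.590000)/4.200000 = 2.716667
Iteration 2:
  f(2.716667) = 0.380278
  f'(2.716667) = 5.433333
  x_2 = 2.716667 - 0.380278/5.433333 = 2.646677
Iteration 3:
  f(2.646677) = 0.004899
  f'(2.646677) = 5.293354
  x_3 = 2.646677 - 0.004899/5.293354 = 2.645751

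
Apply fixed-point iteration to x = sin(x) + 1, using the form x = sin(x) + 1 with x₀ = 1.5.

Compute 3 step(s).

Equation: x = sin(x) + 1
Fixed-point form: x = sin(x) + 1
x₀ = 1.5

x_1 = g(1.500000) = 1.997495
x_2 = g(1.997495) = 1.910337
x_3 = g(1.910337) = 1.942908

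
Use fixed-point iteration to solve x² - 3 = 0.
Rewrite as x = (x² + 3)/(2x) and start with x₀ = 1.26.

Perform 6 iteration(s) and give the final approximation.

Equation: x² - 3 = 0
Fixed-point form: x = (x² + 3)/(2x)
x₀ = 1.26

x_1 = g(1.260000) = 1.820476
x_2 = g(1.820476) = 1.734198
x_3 = g(1.734198) = 1.732052
x_4 = g(1.732052) = 1.732051
x_5 = g(1.732051) = 1.732051
x_6 = g(1.732051) = 1.732051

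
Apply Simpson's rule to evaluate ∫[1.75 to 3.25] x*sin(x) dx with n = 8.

f(x) = x*sin(x)
a = 1.75, b = 3.25, n = 8
h = (b - a)/n = 0.187500

Simpson's rule: (h/3)[f(x₀) + 4f(x₁) + 2f(x₂) + ... + f(xₙ)]

x_0 = 1.7500, f(x_0) = 1.721975, coefficient = 1
x_1 = 1.9375, f(x_1) = 1.808684, coefficient = 4
x_2 = 2.1250, f(x_2) = 1.806930, coefficient = 2
x_3 = 2.3125, f(x_3) = 1.705050, coefficient = 4
x_4 = 2.5000, f(x_4) = 1.496180, coefficient = 2
x_5 = 2.6875, f(x_5) = 1.178864, coefficient = 4
x_6 = 2.8750, f(x_6) = 0.757407, coefficient = 2
x_7 = 3.0625, f(x_7) = 0.241969, coefficient = 4
x_8 = 3.2500, f(x_8) = -0.351634, coefficient = 1

I ≈ (0.187500/3) × 29.229641 = 1.826853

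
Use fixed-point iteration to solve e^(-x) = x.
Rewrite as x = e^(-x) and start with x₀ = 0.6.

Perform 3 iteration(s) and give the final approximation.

Equation: e^(-x) = x
Fixed-point form: x = e^(-x)
x₀ = 0.6

x_1 = g(0.600000) = 0.548812
x_2 = g(0.548812) = 0.577636
x_3 = g(0.577636) = 0.561224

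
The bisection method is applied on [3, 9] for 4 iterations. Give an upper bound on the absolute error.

Bisection error bound: |error| ≤ (b-a)/2^n
|error| ≤ (9 - 3)/2^4 = 6/2^4
|error| ≤ 0.3750000000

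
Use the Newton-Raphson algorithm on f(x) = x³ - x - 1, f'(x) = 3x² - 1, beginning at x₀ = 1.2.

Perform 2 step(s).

f(x) = x³ - x - 1
f'(x) = 3x² - 1
x₀ = 1.2

Newton-Raphson formula: x_{n+1} = x_n - f(x_n)/f'(x_n)

Iteration 1:
  f(1.200000) = -0.472000
  f'(1.200000) = 3.320000
  x_1 = 1.200000 - (-0.472000)/3.320000 = 1.342169
Iteration 2:
  f(1.342169) = 0.075636
  f'(1.342169) = 4.404250
  x_2 = 1.342169 - 0.075636/4.404250 = 1.324995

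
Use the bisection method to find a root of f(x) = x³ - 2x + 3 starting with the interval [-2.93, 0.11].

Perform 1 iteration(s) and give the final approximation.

f(x) = x³ - 2x + 3
Initial interval: [-2.93, 0.11]

Iteration 1:
  c_1 = (-2.930000 + 0.110000)/2 = -1.410000
  f(c_1) = f(-1.410000) = 3.016779
  f(a) × f(c) < 0, new interval: [-2.930000, -1.410000]

After 1 iteration(s), the approximation is c_1 = -1.410000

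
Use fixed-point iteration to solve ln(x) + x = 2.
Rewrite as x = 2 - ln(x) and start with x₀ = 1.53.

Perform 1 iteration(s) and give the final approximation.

Equation: ln(x) + x = 2
Fixed-point form: x = 2 - ln(x)
x₀ = 1.53

x_1 = g(1.530000) = 1.574732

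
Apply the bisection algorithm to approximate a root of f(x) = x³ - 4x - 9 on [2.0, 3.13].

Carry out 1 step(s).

f(x) = x³ - 4x - 9
Initial interval: [2.0, 3.13]

Iteration 1:
  c_1 = (2.000000 + 3.130000)/2 = 2.565000
  f(c_1) = f(2.565000) = -2.384288
  f(a) × f(c) ≥ 0, new interval: [2.565000, 3.130000]

After 1 iteration(s), the approximation is c_1 = 2.565000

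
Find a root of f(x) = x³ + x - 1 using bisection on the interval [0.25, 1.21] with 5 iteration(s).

f(x) = x³ + x - 1
Initial interval: [0.25, 1.21]

Iteration 1:
  c_1 = (0.250000 + 1.210000)/2 = 0.730000
  f(c_1) = f(0.730000) = 0.119017
  f(a) × f(c) < 0, new interval: [0.250000, 0.730000]
Iteration 2:
  c_2 = (0.250000 + 0.730000)/2 = 0.490000
  f(c_2) = f(0.490000) = -0.392351
  f(a) × f(c) ≥ 0, new interval: [0.490000, 0.730000]
Iteration 3:
  c_3 = (0.490000 + 0.730000)/2 = 0.610000
  f(c_3) = f(0.610000) = -0.163019
  f(a) × f(c) ≥ 0, new interval: [0.610000, 0.730000]
Iteration 4:
  c_4 = (0.610000 + 0.730000)/2 = 0.670000
  f(c_4) = f(0.670000) = -0.029237
  f(a) × f(c) ≥ 0, new interval: [0.670000, 0.730000]
Iteration 5:
  c_5 = (0.670000 + 0.730000)/2 = 0.700000
  f(c_5) = f(0.700000) = 0.043000
  f(a) × f(c) < 0, new interval: [0.670000, 0.700000]

After 5 iteration(s), the approximation is c_5 = 0.700000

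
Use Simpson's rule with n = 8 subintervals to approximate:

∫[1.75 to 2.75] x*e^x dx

f(x) = x*e^x
a = 1.75, b = 2.75, n = 8
h = (b - a)/n = 0.125000

Simpson's rule: (h/3)[f(x₀) + 4f(x₁) + 2f(x₂) + ... + f(xₙ)]

x_0 = 1.7500, f(x_0) = 10.070555, coefficient = 1
x_1 = 1.8750, f(x_1) = 12.226536, coefficient = 4
x_2 = 2.0000, f(x_2) = 14.778112, coefficient = 2
x_3 = 2.1250, f(x_3) = 17.792407, coefficient = 4
x_4 = 2.2500, f(x_4) = 21.347406, coefficient = 2
x_5 = 2.3750, f(x_5) = 25.533656, coefficient = 4
x_6 = 2.5000, f(x_6) = 30.456235, coefficient = 2
x_7 = 2.6250, f(x_7) = 36.237007, coefficient = 4
x_8 = 2.7500, f(x_8) = 43.017238, coefficient = 1

I ≈ (0.125000/3) × 553.409724 = 23.058739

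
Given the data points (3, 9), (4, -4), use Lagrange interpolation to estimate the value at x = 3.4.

Lagrange interpolation formula:
P(x) = Σ yᵢ × Lᵢ(x)
where Lᵢ(x) = Π_{j≠i} (x - xⱼ)/(xᵢ - xⱼ)

L_0(3.4) = (3.4 - 4)/(3 - 4) = 0.600000
L_1(3.4) = (3.4 - 3)/(4 - 3) = 0.400000

P(3.4) = 9×L_0(3.4) + (-4)×L_1(3.4)
P(3.4) = 3.800000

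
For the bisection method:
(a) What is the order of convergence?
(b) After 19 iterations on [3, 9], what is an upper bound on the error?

(a) Bisection has linear (order 1) convergence; the error is halved each step.

(b) Error bound = (b-a)/2^n = (9 - 3)/2^{19}
    = 6/2^{19}

(a) 1 (linear); (b) error ≤ 1.14e-05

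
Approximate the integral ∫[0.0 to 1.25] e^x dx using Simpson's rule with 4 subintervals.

f(x) = e^x
a = 0.0, b = 1.25, n = 4
h = (b - a)/n = 0.312500

Simpson's rule: (h/3)[f(x₀) + 4f(x₁) + 2f(x₂) + ... + f(xₙ)]

x_0 = 0.0000, f(x_0) = 1.000000, coefficient = 1
x_1 = 0.3125, f(x_1) = 1.366838, coefficient = 4
x_2 = 0.6250, f(x_2) = 1.868246, coefficient = 2
x_3 = 0.9375, f(x_3) = 2.553589, coefficient = 4
x_4 = 1.2500, f(x_4) = 3.490343, coefficient = 1

I ≈ (0.312500/3) × 23.908544 = 2.490473
Exact value: 2.490343
Error: 0.000130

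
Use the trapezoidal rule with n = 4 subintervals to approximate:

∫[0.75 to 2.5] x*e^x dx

f(x) = x*e^x
a = 0.75, b = 2.5, n = 4
h = (b - a)/n = 0.437500

Trapezoidal rule: (h/2)[f(x₀) + 2f(x₁) + 2f(x₂) + ... + f(xₙ)]

x_0 = 0.7500, f(x_0) = 1.587750, coefficient = 1
x_1 = 1.1875, f(x_1) = 3.893663, coefficient = 2
x_2 = 1.6250, f(x_2) = 8.252431, coefficient = 2
x_3 = 2.0625, f(x_3) = 16.222819, coefficient = 2
x_4 = 2.5000, f(x_4) = 30.456235, coefficient = 1

I ≈ (0.437500/2) × 88.781810 = 19.421021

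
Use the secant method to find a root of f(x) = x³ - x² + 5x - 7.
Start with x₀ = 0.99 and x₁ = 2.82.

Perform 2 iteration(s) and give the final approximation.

f(x) = x³ - x² + 5x - 7
x₀ = 0.99, x₁ = 2.82

Secant formula: x_{n+1} = x_n - f(x_n)(x_n - x_{n-1})/(f(x_n) - f(x_{n-1}))

Iteration 1:
  f(0.990000) = -2.059801
  f(2.820000) = 21.573368
  x_2 = 2.820000 - 21.573368×(2.820000 - 0.990000)/(21.573368 - (-2.059801))
       = 1.149498
Iteration 2:
  f(2.820000) = 21.573368
  f(1.149498) = -1.054974
  x_3 = 1.149498 - (-1.054974)×(1.149498 - 2.820000)/(-1.054974 - 21.573368)
       = 1.227379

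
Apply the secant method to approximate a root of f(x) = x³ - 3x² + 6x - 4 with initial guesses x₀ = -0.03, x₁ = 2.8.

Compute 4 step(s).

f(x) = x³ - 3x² + 6x - 4
x₀ = -0.03, x₁ = 2.8

Secant formula: x_{n+1} = x_n - f(x_n)(x_n - x_{n-1})/(f(x_n) - f(x_{n-1}))

Iteration 1:
  f(-0.030000) = -4.182727
  f(2.800000) = 11.232000
  x_2 = 2.800000 - 11.232000×(2.800000 - (-0.030000))/(11.232000 - (-4.182727))
       = 0.737910
Iteration 2:
  f(2.800000) = 11.232000
  f(0.737910) = -0.804274
  x_3 = 0.737910 - (-0.804274)×(0.737910 - 2.800000)/(-0.804274 - 11.232000)
       = 0.875700
Iteration 3:
  f(0.737910) = -0.804274
  f(0.875700) = -0.374820
  x_4 = 0.875700 - (-0.374820)×(0.875700 - 0.737910)/(-0.374820 - (-0.804274))
       = 0.995961
Iteration 4:
  f(0.875700) = -0.374820
  f(0.995961) = -0.012116
  x_5 = 0.995961 - (-0.012116)×(0.995961 - 0.875700)/(-0.012116 - (-0.374820))
       = 0.999979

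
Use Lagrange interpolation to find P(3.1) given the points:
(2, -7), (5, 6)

Lagrange interpolation formula:
P(x) = Σ yᵢ × Lᵢ(x)
where Lᵢ(x) = Π_{j≠i} (x - xⱼ)/(xᵢ - xⱼ)

L_0(3.1) = (3.1 - 5)/(2 - 5) = 0.633333
L_1(3.1) = (3.1 - 2)/(5 - 2) = 0.366667

P(3.1) = (-7)×L_0(3.1) + 6×L_1(3.1)
P(3.1) = -2.233333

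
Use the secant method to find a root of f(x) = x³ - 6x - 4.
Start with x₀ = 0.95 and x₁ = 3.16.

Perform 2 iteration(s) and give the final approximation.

f(x) = x³ - 6x - 4
x₀ = 0.95, x₁ = 3.16

Secant formula: x_{n+1} = x_n - f(x_n)(x_n - x_{n-1})/(f(x_n) - f(x_{n-1}))

Iteration 1:
  f(0.950000) = -8.842625
  f(3.160000) = 8.594496
  x_2 = 3.160000 - 8.594496×(3.160000 - 0.950000)/(8.594496 - (-8.842625))
       = 2.070724
Iteration 2:
  f(3.160000) = 8.594496
  f(2.070724) = -7.545290
  x_3 = 2.070724 - (-7.545290)×(2.070724 - 3.160000)/(-7.545290 - 8.594496)
       = 2.579957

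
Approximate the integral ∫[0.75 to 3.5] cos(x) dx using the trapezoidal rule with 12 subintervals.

f(x) = cos(x)
a = 0.75, b = 3.5, n = 12
h = (b - a)/n = 0.229167

Trapezoidal rule: (h/2)[f(x₀) + 2f(x₁) + 2f(x₂) + ... + f(xₙ)]

x_0 = 0.7500, f(x_0) = 0.731689, coefficient = 1
x_1 = 0.9792, f(x_1) = 0.557714, coefficient = 2
x_2 = 1.2083, f(x_2) = 0.354578, coefficient = 2
x_3 = 1.4375, f(x_3) = 0.132902, coefficient = 2
x_4 = 1.6667, f(x_4) = -0.095724, coefficient = 2
x_5 = 1.8958, f(x_5) = -0.319344, coefficient = 2
x_6 = 2.1250, f(x_6) = -0.526266, coefficient = 2
x_7 = 2.3542, f(x_7) = -0.705671, coefficient = 2
x_8 = 2.5833, f(x_8) = -0.848178, coefficient = 2
x_9 = 2.8125, f(x_9) = -0.946336, coefficient = 2
x_10 = 3.0417, f(x_10) = -0.995012, coefficient = 2
x_11 = 3.2708, f(x_11) = -0.991660, coefficient = 2
x_12 = 3.5000, f(x_12) = -0.936457, coefficient = 1

I ≈ (0.229167/2) × -8.970761 = -1.027900
Exact value: -1.032422
Error: 0.004522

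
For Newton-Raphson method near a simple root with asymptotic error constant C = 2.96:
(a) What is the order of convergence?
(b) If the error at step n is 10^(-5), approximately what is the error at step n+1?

(a) Newton-Raphson has quadratic (order 2) convergence near simple roots.
    This means |e_{n+1}| ≈ C|e_n|².

(b) With |e_n| = 10^(-5) and C = 2.96:
    |e_{n+1}| ≈ 2.96 × (10^(-5))² = 2.96 × 10^(-10)

(a) 2 (quadratic); (b) |e_{n+1}| ≈ 2.960e-10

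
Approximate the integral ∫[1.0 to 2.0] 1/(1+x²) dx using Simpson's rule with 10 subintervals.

f(x) = 1/(1+x²)
a = 1.0, b = 2.0, n = 10
h = (b - a)/n = 0.100000

Simpson's rule: (h/3)[f(x₀) + 4f(x₁) + 2f(x₂) + ... + f(xₙ)]

x_0 = 1.0000, f(x_0) = 0.500000, coefficient = 1
x_1 = 1.1000, f(x_1) = 0.452489, coefficient = 4
x_2 = 1.2000, f(x_2) = 0.409836, coefficient = 2
x_3 = 1.3000, f(x_3) = 0.371747, coefficient = 4
x_4 = 1.4000, f(x_4) = 0.337838, coefficient = 2
x_5 = 1.5000, f(x_5) = 0.307692, coefficient = 4
x_6 = 1.6000, f(x_6) = 0.280899, coefficient = 2
x_7 = 1.7000, f(x_7) = 0.257069, coefficient = 4
x_8 = 1.8000, f(x_8) = 0.235849, coefficient = 2
x_9 = 1.9000, f(x_9) = 0.216920, coefficient = 4
x_10 = 2.0000, f(x_10) = 0.200000, coefficient = 1

I ≈ (0.100000/3) × 9.652513 = 0.321750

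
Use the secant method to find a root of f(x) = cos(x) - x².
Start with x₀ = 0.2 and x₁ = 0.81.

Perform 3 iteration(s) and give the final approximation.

f(x) = cos(x) - x²
x₀ = 0.2, x₁ = 0.81

Secant formula: x_{n+1} = x_n - f(x_n)(x_n - x_{n-1})/(f(x_n) - f(x_{n-1}))

Iteration 1:
  f(0.200000) = 0.940067
  f(0.810000) = 0.033398
  x_2 = 0.810000 - 0.033398×(0.810000 - 0.200000)/(0.033398 - 0.940067)
       = 0.832470
Iteration 2:
  f(0.810000) = 0.033398
  f(0.832470) = -0.019956
  x_3 = 0.832470 - (-0.019956)×(0.832470 - 0.810000)/(-0.019956 - 0.033398)
       = 0.824066
Iteration 3:
  f(0.832470) = -0.019956
  f(0.824066) = 0.000158
  x_4 = 0.824066 - 0.000158×(0.824066 - 0.832470)/(0.000158 - (-0.019956))
       = 0.824132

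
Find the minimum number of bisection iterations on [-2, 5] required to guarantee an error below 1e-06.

We need (b-a)/2^n ≤ 1e-06
(5 - (-2))/2^n ≤ 1e-06
7/2^n ≤ 1e-06
2^n ≥ 7000000
n ≥ log₂(7000000) = 22.74
n ≥ 23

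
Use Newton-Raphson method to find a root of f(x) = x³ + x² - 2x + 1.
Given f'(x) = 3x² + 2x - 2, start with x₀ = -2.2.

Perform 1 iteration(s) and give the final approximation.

f(x) = x³ + x² - 2x + 1
f'(x) = 3x² + 2x - 2
x₀ = -2.2

Newton-Raphson formula: x_{n+1} = x_n - f(x_n)/f'(x_n)

Iteration 1:
  f(-2.200000) = -0.408000
  f'(-2.200000) = 8.120000
  x_1 = -2.200000 - (-0.408000)/8.120000 = -2.149754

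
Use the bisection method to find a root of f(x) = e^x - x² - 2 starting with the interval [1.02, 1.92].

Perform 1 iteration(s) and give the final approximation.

f(x) = e^x - x² - 2
Initial interval: [1.02, 1.92]

Iteration 1:
  c_1 = (1.020000 + 1.920000)/2 = 1.470000
  f(c_1) = f(1.470000) = 0.188335
  f(a) × f(c) < 0, new interval: [1.020000, 1.470000]

After 1 iteration(s), the approximation is c_1 = 1.470000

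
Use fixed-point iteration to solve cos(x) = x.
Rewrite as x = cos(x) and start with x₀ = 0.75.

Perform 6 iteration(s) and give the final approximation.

Equation: cos(x) = x
Fixed-point form: x = cos(x)
x₀ = 0.75

x_1 = g(0.750000) = 0.731689
x_2 = g(0.731689) = 0.744047
x_3 = g(0.744047) = 0.735734
x_4 = g(0.735734) = 0.741339
x_5 = g(0.741339) = 0.737565
x_6 = g(0.737565) = 0.740108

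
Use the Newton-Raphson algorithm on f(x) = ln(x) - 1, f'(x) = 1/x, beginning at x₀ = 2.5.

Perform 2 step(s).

f(x) = ln(x) - 1
f'(x) = 1/x
x₀ = 2.5

Newton-Raphson formula: x_{n+1} = x_n - f(x_n)/f'(x_n)

Iteration 1:
  f(2.500000) = -0.083709
  f'(2.500000) = 0.400000
  x_1 = 2.500000 - (-0.083709)/0.400000 = 2.709273
Iteration 2:
  f(2.709273) = -0.003320
  f'(2.709273) = 0.369103
  x_2 = 2.709273 - (-0.003320)/0.369103 = 2.718267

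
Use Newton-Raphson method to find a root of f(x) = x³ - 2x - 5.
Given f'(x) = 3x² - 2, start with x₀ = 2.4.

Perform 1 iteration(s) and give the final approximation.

f(x) = x³ - 2x - 5
f'(x) = 3x² - 2
x₀ = 2.4

Newton-Raphson formula: x_{n+1} = x_n - f(x_n)/f'(x_n)

Iteration 1:
  f(2.400000) = 4.024000
  f'(2.400000) = 15.280000
  x_1 = 2.400000 - 4.024000/15.280000 = 2.136649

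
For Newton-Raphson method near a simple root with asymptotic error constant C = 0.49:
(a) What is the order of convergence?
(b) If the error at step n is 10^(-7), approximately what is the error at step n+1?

(a) Newton-Raphson has quadratic (order 2) convergence near simple roots.
    This means |e_{n+1}| ≈ C|e_n|².

(b) With |e_n| = 10^(-7) and C = 0.49:
    |e_{n+1}| ≈ 0.49 × (10^(-7))² = 0.49 × 10^(-14)

(a) 2 (quadratic); (b) |e_{n+1}| ≈ 4.900e-15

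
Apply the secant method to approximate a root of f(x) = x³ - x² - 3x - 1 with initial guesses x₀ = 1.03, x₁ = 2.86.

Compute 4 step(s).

f(x) = x³ - x² - 3x - 1
x₀ = 1.03, x₁ = 2.86

Secant formula: x_{n+1} = x_n - f(x_n)(x_n - x_{n-1})/(f(x_n) - f(x_{n-1}))

Iteration 1:
  f(1.030000) = -4.058173
  f(2.860000) = 5.634056
  x_2 = 2.860000 - 5.634056×(2.860000 - 1.030000)/(5.634056 - (-4.058173))
       = 1.796228
Iteration 2:
  f(2.860000) = 5.634056
  f(1.796228) = -3.819706
  x_3 = 1.796228 - (-3.819706)×(1.796228 - 2.860000)/(-3.819706 - 5.634056)
       = 2.226035
Iteration 3:
  f(1.796228) = -3.819706
  f(2.226035) = -1.602815
  x_4 = 2.226035 - (-1.602815)×(2.226035 - 1.796228)/(-1.602815 - (-3.819706))
       = 2.536787
Iteration 4:
  f(2.226035) = -1.602815
  f(2.536787) = 1.279301
  x_5 = 2.536787 - 1.279301×(2.536787 - 2.226035)/(1.279301 - (-1.602815))
       = 2.398852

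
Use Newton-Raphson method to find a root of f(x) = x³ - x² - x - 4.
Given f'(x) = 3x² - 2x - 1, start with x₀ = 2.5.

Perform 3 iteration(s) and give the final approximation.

f(x) = x³ - x² - x - 4
f'(x) = 3x² - 2x - 1
x₀ = 2.5

Newton-Raphson formula: x_{n+1} = x_n - f(x_n)/f'(x_n)

Iteration 1:
  f(2.500000) = 2.875000
  f'(2.500000) = 12.750000
  x_1 = 2.500000 - 2.875000/12.750000 = 2.274510
Iteration 2:
  f(2.274510) = 0.319033
  f'(2.274510) = 9.971165
  x_2 = 2.274510 - 0.319033/9.971165 = 2.242514
Iteration 3:
  f(2.242514) = 0.005929
  f'(2.242514) = 9.601582
  x_3 = 2.242514 - 0.005929/9.601582 = 2.241897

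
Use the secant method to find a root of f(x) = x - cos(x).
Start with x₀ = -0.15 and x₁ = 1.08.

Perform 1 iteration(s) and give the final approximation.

f(x) = x - cos(x)
x₀ = -0.15, x₁ = 1.08

Secant formula: x_{n+1} = x_n - f(x_n)(x_n - x_{n-1})/(f(x_n) - f(x_{n-1}))

Iteration 1:
  f(-0.150000) = -1.138771
  f(1.080000) = 0.608672
  x_2 = 1.080000 - 0.608672×(1.080000 - (-0.150000))/(0.608672 - (-1.138771))
       = 0.651565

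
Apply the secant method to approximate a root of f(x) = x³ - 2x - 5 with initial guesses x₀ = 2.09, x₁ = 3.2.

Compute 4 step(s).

f(x) = x³ - 2x - 5
x₀ = 2.09, x₁ = 3.2

Secant formula: x_{n+1} = x_n - f(x_n)(x_n - x_{n-1})/(f(x_n) - f(x_{n-1}))

Iteration 1:
  f(2.090000) = -0.050671
  f(3.200000) = 21.368000
  x_2 = 3.200000 - 21.368000×(3.200000 - 2.090000)/(21.368000 - (-0.050671))
       = 2.092626
Iteration 2:
  f(3.200000) = 21.368000
  f(2.092626) = -0.021468
  x_3 = 2.092626 - (-0.021468)×(2.092626 - 3.200000)/(-0.021468 - 21.368000)
       = 2.093737
Iteration 3:
  f(2.092626) = -0.021468
  f(2.093737) = -0.009082
  x_4 = 2.093737 - (-0.009082)×(2.093737 - 2.092626)/(-0.009082 - (-0.021468))
       = 2.094552
Iteration 4:
  f(2.093737) = -0.009082
  f(2.094552) = 0.000010
  x_5 = 2.094552 - 0.000010×(2.094552 - 2.093737)/(0.000010 - (-0.009082))
       = 2.094551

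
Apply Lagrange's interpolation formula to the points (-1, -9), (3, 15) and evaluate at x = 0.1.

Lagrange interpolation formula:
P(x) = Σ yᵢ × Lᵢ(x)
where Lᵢ(x) = Π_{j≠i} (x - xⱼ)/(xᵢ - xⱼ)

L_0(0.1) = (0.1 - 3)/(-1 - 3) = 0.725000
L_1(0.1) = (0.1 - (-1))/(3 - (-1)) = 0.275000

P(0.1) = (-9)×L_0(0.1) + 15×L_1(0.1)
P(0.1) = -2.400000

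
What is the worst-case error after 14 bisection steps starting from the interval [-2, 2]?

Bisection error bound: |error| ≤ (b-a)/2^n
|error| ≤ (2 - (-2))/2^14 = 4/2^14
|error| ≤ 0.0002441406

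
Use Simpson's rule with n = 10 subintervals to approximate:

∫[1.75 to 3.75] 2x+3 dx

f(x) = 2x+3
a = 1.75, b = 3.75, n = 10
h = (b - a)/n = 0.200000

Simpson's rule: (h/3)[f(x₀) + 4f(x₁) + 2f(x₂) + ... + f(xₙ)]

x_0 = 1.7500, f(x_0) = 6.500000, coefficient = 1
x_1 = 1.9500, f(x_1) = 6.900000, coefficient = 4
x_2 = 2.1500, f(x_2) = 7.300000, coefficient = 2
x_3 = 2.3500, f(x_3) = 7.700000, coefficient = 4
x_4 = 2.5500, f(x_4) = 8.100000, coefficient = 2
x_5 = 2.7500, f(x_5) = 8.500000, coefficient = 4
x_6 = 2.9500, f(x_6) = 8.900000, coefficient = 2
x_7 = 3.1500, f(x_7) = 9.300000, coefficient = 4
x_8 = 3.3500, f(x_8) = 9.700000, coefficient = 2
x_9 = 3.5500, f(x_9) = 10.100000, coefficient = 4
x_10 = 3.7500, f(x_10) = 10.500000, coefficient = 1

I ≈ (0.200000/3) × 255.000000 = 17.000000
Exact value: 17.000000
Error: 0.000000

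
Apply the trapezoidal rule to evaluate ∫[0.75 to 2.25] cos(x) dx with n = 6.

f(x) = cos(x)
a = 0.75, b = 2.25, n = 6
h = (b - a)/n = 0.250000

Trapezoidal rule: (h/2)[f(x₀) + 2f(x₁) + 2f(x₂) + ... + f(xₙ)]

x_0 = 0.7500, f(x_0) = 0.731689, coefficient = 1
x_1 = 1.0000, f(x_1) = 0.540302, coefficient = 2
x_2 = 1.2500, f(x_2) = 0.315322, coefficient = 2
x_3 = 1.5000, f(x_3) = 0.070737, coefficient = 2
x_4 = 1.7500, f(x_4) = -0.178246, coefficient = 2
x_5 = 2.0000, f(x_5) = -0.416147, coefficient = 2
x_6 = 2.2500, f(x_6) = -0.628174, coefficient = 1

I ≈ (0.250000/2) × 0.767453 = 0.095932
Exact value: 0.096434
Error: 0.000503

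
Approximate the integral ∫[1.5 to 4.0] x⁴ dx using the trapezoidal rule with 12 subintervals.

f(x) = x⁴
a = 1.5, b = 4.0, n = 12
h = (b - a)/n = 0.208333

Trapezoidal rule: (h/2)[f(x₀) + 2f(x₁) + 2f(x₂) + ... + f(xₙ)]

x_0 = 1.5000, f(x_0) = 5.062500, coefficient = 1
x_1 = 1.7083, f(x_1) = 8.517075, coefficient = 2
x_2 = 1.9167, f(x_2) = 13.495419, coefficient = 2
x_3 = 2.1250, f(x_3) = 20.390869, coefficient = 2
x_4 = 2.3333, f(x_4) = 29.641975, coefficient = 2
x_5 = 2.5417, f(x_5) = 41.732497, coefficient = 2
x_6 = 2.7500, f(x_6) = 57.191406, coefficient = 2
x_7 = 2.9583, f(x_7) = 76.592885, coefficient = 2
x_8 = 3.1667, f(x_8) = 100.556327, coefficient = 2
x_9 = 3.3750, f(x_9) = 129.746338, coefficient = 2
x_10 = 3.5833, f(x_10) = 164.872733, coefficient = 2
x_11 = 3.7917, f(x_11) = 206.690541, coefficient = 2
x_12 = 4.0000, f(x_12) = 256.000000, coefficient = 1

I ≈ (0.208333/2) × 1959.918632 = 204.158191
Exact value: 203.281250
Error: 0.876941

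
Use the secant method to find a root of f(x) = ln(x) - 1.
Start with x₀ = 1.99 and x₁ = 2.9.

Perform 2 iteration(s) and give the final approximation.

f(x) = ln(x) - 1
x₀ = 1.99, x₁ = 2.9

Secant formula: x_{n+1} = x_n - f(x_n)(x_n - x_{n-1})/(f(x_n) - f(x_{n-1}))

Iteration 1:
  f(1.990000) = -0.311865
  f(2.900000) = 0.064711
  x_2 = 2.900000 - 0.064711×(2.900000 - 1.990000)/(0.064711 - (-0.311865))
       = 2.743626
Iteration 2:
  f(2.900000) = 0.064711
  f(2.743626) = 0.009280
  x_3 = 2.743626 - 0.009280×(2.743626 - 2.900000)/(0.009280 - 0.064711)
       = 2.717445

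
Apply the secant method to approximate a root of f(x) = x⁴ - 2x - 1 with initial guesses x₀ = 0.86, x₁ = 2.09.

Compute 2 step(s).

f(x) = x⁴ - 2x - 1
x₀ = 0.86, x₁ = 2.09

Secant formula: x_{n+1} = x_n - f(x_n)(x_n - x_{n-1})/(f(x_n) - f(x_{n-1}))

Iteration 1:
  f(0.860000) = -2.172992
  f(2.090000) = 13.900298
  x_2 = 2.090000 - 13.900298×(2.090000 - 0.860000)/(13.900298 - (-2.172992))
       = 1.026287
Iteration 2:
  f(2.090000) = 13.900298
  f(1.026287) = -1.943207
  x_3 = 1.026287 - (-1.943207)×(1.026287 - 2.090000)/(-1.943207 - 13.900298)
       = 1.156752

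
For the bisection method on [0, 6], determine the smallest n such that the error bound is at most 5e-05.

We need (b-a)/2^n ≤ 5e-05
(6 - 0)/2^n ≤ 5e-05
6/2^n ≤ 5e-05
2^n ≥ 120000
n ≥ log₂(120000) = 16.87
n ≥ 17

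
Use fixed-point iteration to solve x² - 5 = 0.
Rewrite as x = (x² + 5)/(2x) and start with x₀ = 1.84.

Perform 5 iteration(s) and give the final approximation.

Equation: x² - 5 = 0
Fixed-point form: x = (x² + 5)/(2x)
x₀ = 1.84

x_1 = g(1.840000) = 2.278696
x_2 = g(2.278696) = 2.236467
x_3 = g(2.236467) = 2.236068
x_4 = g(2.236068) = 2.236068
x_5 = g(2.236068) = 2.236068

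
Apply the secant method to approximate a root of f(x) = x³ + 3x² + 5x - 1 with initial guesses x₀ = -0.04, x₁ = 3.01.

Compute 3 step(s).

f(x) = x³ + 3x² + 5x - 1
x₀ = -0.04, x₁ = 3.01

Secant formula: x_{n+1} = x_n - f(x_n)(x_n - x_{n-1})/(f(x_n) - f(x_{n-1}))

Iteration 1:
  f(-0.040000) = -1.195264
  f(3.010000) = 68.501201
  x_2 = 3.010000 - 68.501201×(3.010000 - (-0.040000))/(68.501201 - (-1.195264))
       = 0.012306
Iteration 2:
  f(3.010000) = 68.501201
  f(0.012306) = -0.938013
  x_3 = 0.012306 - (-0.938013)×(0.012306 - 3.010000)/(-0.938013 - 68.501201)
       = 0.052800
Iteration 3:
  f(0.012306) = -0.938013
  f(0.052800) = -0.727488
  x_4 = 0.052800 - (-0.727488)×(0.052800 - 0.012306)/(-0.727488 - (-0.938013))
       = 0.192731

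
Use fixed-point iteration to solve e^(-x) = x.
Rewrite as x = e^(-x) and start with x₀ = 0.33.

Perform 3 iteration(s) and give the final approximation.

Equation: e^(-x) = x
Fixed-point form: x = e^(-x)
x₀ = 0.33

x_1 = g(0.330000) = 0.718924
x_2 = g(0.718924) = 0.487276
x_3 = g(0.487276) = 0.614297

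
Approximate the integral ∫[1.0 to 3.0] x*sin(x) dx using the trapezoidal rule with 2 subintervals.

f(x) = x*sin(x)
a = 1.0, b = 3.0, n = 2
h = (b - a)/n = 1.000000

Trapezoidal rule: (h/2)[f(x₀) + 2f(x₁) + 2f(x₂) + ... + f(xₙ)]

x_0 = 1.0000, f(x_0) = 0.841471, coefficient = 1
x_1 = 2.0000, f(x_1) = 1.818595, coefficient = 2
x_2 = 3.0000, f(x_2) = 0.423360, coefficient = 1

I ≈ (1.000000/2) × 4.902021 = 2.451010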